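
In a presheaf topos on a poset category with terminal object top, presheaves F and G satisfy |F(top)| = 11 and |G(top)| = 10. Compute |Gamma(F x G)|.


Global sections of a presheaf on a poset with terminal top satisfy
Gamma(H) ~ H(top). Presheaves admit pointwise products, so
(F x G)(top) = F(top) x G(top) (Cartesian product).
|Gamma(F x G)| = |F(top)| * |G(top)| = 11 * 10 = 110.

110


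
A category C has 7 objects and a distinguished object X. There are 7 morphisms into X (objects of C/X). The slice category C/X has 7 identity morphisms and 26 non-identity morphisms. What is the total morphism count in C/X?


In the slice category C/X, objects are morphisms to X.
Identity morphisms: 7 (one per object of C/X).
Non-identity morphisms: 26.
Total = 7 + 26 = 33

33


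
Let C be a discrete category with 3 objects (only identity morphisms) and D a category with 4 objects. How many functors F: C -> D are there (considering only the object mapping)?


A functor from a discrete category C to D is determined by
where each object maps. Each of the 3 objects of C can map
to any of the 4 objects of D independently.
Number of functors = 4^3 = 64

64


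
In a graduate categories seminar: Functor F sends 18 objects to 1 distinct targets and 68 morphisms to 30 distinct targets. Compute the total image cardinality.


The image of F consists of distinct objects and distinct morphisms.
|Im(F)| on objects = 1
|Im(F)| on morphisms = 30
Total image cardinality = 1 + 30 = 31

31


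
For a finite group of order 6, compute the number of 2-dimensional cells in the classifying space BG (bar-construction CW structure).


In the bar-construction CW model of BG, the n-cells are indexed by
n-tuples [g_1|...|g_n] of non-identity elements of G (degenerate
simplices with some g_i = e do not contribute cells), so there are
(|G| - 1)^n n-cells.
For dim = 2 with |G| = 6:
cells = (6 - 1)^2 = 5^2 = 25

25


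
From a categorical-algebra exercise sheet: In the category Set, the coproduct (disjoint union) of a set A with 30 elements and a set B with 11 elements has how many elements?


In Set, the coproduct A + B is the disjoint union.
|A + B| = |A| + |B| = 30 + 11 = 41

41


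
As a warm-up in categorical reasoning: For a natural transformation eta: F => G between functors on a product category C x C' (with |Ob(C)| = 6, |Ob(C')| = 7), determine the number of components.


A natural transformation eta: F => G assigns one component morphism per
object of the domain category.
The domain is the product category C x C', so
|Ob(C x C')| = |Ob(C)| * |Ob(C')| = 6 * 7 = 42.
Therefore eta has 42 component morphisms.

42


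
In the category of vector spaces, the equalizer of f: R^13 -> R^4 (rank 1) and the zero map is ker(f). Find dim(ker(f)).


The equalizer of f and the zero map is ker(f).
By the rank-nullity theorem: dim(ker(f)) = dim(domain) - rank(f).
dim(ker(f)) = 13 - 1 = 12

12


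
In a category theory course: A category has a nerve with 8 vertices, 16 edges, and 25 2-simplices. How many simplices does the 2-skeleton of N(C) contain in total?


The 2-skeleton of the nerve N(C) consists of simplices in dimensions 0, 1, 2:
  |N(C)_0| = 8 (objects)
  |N(C)_1| = 16 (morphisms)
  |N(C)_2| = 25 (composable pairs)
Total = 8 + 16 + 25 = 49

49


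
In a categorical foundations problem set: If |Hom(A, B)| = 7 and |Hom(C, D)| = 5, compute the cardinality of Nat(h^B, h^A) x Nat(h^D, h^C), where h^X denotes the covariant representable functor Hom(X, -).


By the Yoneda lemma, Nat(h^B, h^A) is isomorphic to Hom(A, B),
so |Nat(h^B, h^A)| = |Hom(A, B)| and |Nat(h^D, h^C)| = |Hom(C, D)|.
|Hom(A, B)| = 7, |Hom(C, D)| = 5.
|Nat(h^B, h^A) x Nat(h^D, h^C)| = 7 * 5 = 35

35


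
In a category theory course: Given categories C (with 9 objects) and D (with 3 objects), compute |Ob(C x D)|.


The product category C x D has objects that are pairs (c, d).
Number of pairs = |Ob(C)| * |Ob(D)| = 9 * 3 = 27

27


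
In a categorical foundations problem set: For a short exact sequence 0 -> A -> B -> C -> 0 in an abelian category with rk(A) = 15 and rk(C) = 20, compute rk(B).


For a short exact sequence 0 -> A -> B -> C -> 0,
rank is additive: rank(B) = rank(A) + rank(C).
rank(B) = 15 + 20 = 35

35


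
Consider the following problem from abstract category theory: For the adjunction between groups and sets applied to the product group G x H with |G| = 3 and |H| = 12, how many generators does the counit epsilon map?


The counit epsilon_K: F(U(K)) -> K of the Free-Forgetful adjunction
maps |K| generators of F(U(K)) into K. For K = G x H (the product group),
|G x H| = |G| * |H|.
Total generators mapped = 3 * 12 = 36.

36


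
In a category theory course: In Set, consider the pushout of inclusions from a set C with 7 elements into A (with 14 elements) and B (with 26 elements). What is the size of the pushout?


The pushout A +_C B identifies the images of C in A and B.
|A +_C B| = |A| + |B| - |C| (for injections).
= 14 + 26 - 7 = 33

33


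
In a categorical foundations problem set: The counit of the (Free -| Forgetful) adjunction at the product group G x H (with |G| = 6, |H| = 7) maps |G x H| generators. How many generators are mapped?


The counit epsilon_K: F(U(K)) -> K of the Free-Forgetful adjunction
maps |K| generators of F(U(K)) into K. For K = G x H (the product group),
|G x H| = |G| * |H|.
Total generators mapped = 6 * 7 = 42.

42


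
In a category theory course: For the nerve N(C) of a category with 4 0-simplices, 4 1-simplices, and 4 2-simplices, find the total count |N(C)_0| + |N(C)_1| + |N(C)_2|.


The 2-skeleton of the nerve N(C) consists of simplices in dimensions 0, 1, 2:
  |N(C)_0| = 4 (objects)
  |N(C)_1| = 4 (morphisms)
  |N(C)_2| = 4 (composable pairs)
Total = 4 + 4 + 4 = 12

12


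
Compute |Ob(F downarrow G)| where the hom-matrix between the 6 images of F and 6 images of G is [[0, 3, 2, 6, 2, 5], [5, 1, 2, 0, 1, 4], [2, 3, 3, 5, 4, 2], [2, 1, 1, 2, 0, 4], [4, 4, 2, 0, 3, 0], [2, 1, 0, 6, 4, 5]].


Objects of (F downarrow G) are triples (a, b, h: F(a)->G(b)).
The count equals the sum of all entries in the hom-matrix.
sum(row 0) = 18
sum(row 1) = 13
sum(row 2) = 19
sum(row 3) = 10
sum(row 4) = 13
sum(row 5) = 18
Grand total = 91

91


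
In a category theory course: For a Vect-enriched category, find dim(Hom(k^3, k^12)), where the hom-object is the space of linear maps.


In Vect-enriched categories, Hom(k^n, k^m) is the space of m x n matrices.
dim(Hom(k^3, k^12)) = 12 * 3 = 36

36


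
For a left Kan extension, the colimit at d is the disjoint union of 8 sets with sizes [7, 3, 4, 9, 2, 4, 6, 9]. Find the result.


Pointwise, the left Kan extension (Lan_F H)(d) is the colimit, indexed
by the comma category (F downarrow d), of H composed with the
projection (F downarrow d) -> C. Here that colimit is given
as a coproduct (disjoint union) of sets, so its cardinality is the
sum of the sizes of the summands.
Coproduct of sets with sizes: 7 + 3 + 4 + 9 + 2 + 4 + 6 + 9
= 44

44


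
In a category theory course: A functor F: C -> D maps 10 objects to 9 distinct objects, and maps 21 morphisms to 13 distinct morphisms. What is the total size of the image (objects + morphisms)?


The image of F consists of distinct objects and distinct morphisms.
|Im(F)| on objects = 9
|Im(F)| on morphisms = 13
Total image cardinality = 9 + 13 = 22

22


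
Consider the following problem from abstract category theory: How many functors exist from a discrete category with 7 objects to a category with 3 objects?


A functor from a discrete category C to D is determined by
where each object maps. Each of the 7 objects of C can map
to any of the 3 objects of D independently.
Number of functors = 3^7 = 2187

2187


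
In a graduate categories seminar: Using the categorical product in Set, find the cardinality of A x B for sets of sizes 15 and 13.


In Set, the product A x B is the Cartesian product.
By the universal property, |A x B| = |A| * |B|.
|A x B| = 15 * 13 = 195

195


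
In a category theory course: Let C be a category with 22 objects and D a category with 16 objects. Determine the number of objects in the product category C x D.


The product category C x D has objects that are pairs (c, d).
Number of pairs = |Ob(C)| * |Ob(D)| = 22 * 16 = 352

352


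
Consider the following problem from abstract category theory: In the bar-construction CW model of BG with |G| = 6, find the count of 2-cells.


In the bar-construction CW model of BG, the n-cells are indexed by
n-tuples [g_1|...|g_n] of non-identity elements of G (degenerate
simplices with some g_i = e do not contribute cells), so there are
(|G| - 1)^n n-cells.
For dim = 2 with |G| = 6:
cells = (6 - 1)^2 = 5^2 = 25

25


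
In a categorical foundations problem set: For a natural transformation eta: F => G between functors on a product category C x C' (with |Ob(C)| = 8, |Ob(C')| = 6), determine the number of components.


A natural transformation eta: F => G assigns one component morphism per
object of the domain category.
The domain is the product category C x C', so
|Ob(C x C')| = |Ob(C)| * |Ob(C')| = 8 * 6 = 48.
Therefore eta has 48 component morphisms.

48


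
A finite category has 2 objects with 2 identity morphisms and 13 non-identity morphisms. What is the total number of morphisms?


Each object has an identity morphism, giving 2 identities.
Adding the 13 non-identity morphisms:
Total = 2 + 13 = 15

15


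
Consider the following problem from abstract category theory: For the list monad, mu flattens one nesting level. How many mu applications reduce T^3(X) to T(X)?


Each application of mu: T^2 -> T removes one layer of nesting.
Starting at depth 3 (i.e., T^3(X)), we need to reach T(X).
Number of mu applications = 3 - 1 = 2

2


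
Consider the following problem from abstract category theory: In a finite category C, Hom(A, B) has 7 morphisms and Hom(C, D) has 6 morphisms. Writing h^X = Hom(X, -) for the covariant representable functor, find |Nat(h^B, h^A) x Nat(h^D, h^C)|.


By the Yoneda lemma, Nat(h^B, h^A) is isomorphic to Hom(A, B),
so |Nat(h^B, h^A)| = |Hom(A, B)| and |Nat(h^D, h^C)| = |Hom(C, D)|.
|Hom(A, B)| = 7, |Hom(C, D)| = 6.
|Nat(h^B, h^A) x Nat(h^D, h^C)| = 7 * 6 = 42

42


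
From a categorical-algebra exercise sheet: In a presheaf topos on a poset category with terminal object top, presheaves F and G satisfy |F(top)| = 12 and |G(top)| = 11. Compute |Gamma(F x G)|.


Global sections of a presheaf on a poset with terminal top satisfy
Gamma(H) ~ H(top). Presheaves admit pointwise products, so
(F x G)(top) = F(top) x G(top) (Cartesian product).
|Gamma(F x G)| = |F(top)| * |G(top)| = 12 * 11 = 132.

132


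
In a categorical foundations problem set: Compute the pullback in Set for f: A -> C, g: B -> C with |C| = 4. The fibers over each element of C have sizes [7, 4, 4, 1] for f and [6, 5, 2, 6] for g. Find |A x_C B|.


The pullback A x_C B consists of pairs (a, b) with f(a) = g(b).
For each element c in C, the fiber product has |f^-1(c)| * |g^-1(c)| elements.
Summing over C: 7 * 6 + 4 * 5 + 4 * 2 + 1 * 6
= 42 + 20 + 8 + 6 = 76

76


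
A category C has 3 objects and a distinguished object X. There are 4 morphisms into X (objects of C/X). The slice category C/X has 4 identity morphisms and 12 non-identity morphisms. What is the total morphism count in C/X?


In the slice category C/X, objects are morphisms to X.
Identity morphisms: 4 (one per object of C/X).
Non-identity morphisms: 12.
Total = 4 + 12 = 16

16


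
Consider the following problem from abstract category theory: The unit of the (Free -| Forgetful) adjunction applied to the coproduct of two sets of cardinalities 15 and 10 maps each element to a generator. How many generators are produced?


The unit eta_X: X -> U(F(X)) of the Free-Forgetful adjunction
maps each element of X to a generator of F(X). For X = S + T (disjoint
union in Set), |S + T| = |S| + |T|.
Total mappings = 15 + 10 = 25.

25


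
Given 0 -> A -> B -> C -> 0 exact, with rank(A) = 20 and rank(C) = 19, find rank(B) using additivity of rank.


For a short exact sequence 0 -> A -> B -> C -> 0,
rank is additive: rank(B) = rank(A) + rank(C).
rank(B) = 20 + 19 = 39

39


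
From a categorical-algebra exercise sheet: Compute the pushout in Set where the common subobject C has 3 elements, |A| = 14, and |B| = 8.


The pushout A +_C B identifies the images of C in A and B.
|A +_C B| = |A| + |B| - |C| (for injections).
= 14 + 8 - 3 = 19

19


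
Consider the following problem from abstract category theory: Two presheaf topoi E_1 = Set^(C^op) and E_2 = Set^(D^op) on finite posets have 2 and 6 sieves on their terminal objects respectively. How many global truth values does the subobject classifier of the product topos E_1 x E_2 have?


In a product of presheaf topoi E_1 x E_2, the subobject classifier
is Omega = Omega_1 x Omega_2 (componentwise), so
|Omega(top)| = |Omega_1(top_1)| * |Omega_2(top_2)|.
= 2 * 6 = 12.

12


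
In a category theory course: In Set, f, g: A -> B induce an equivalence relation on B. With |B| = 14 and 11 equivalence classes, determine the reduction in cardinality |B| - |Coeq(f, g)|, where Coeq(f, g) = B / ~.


The coequalizer Coeq(f, g) = B / ~ has one element per equivalence class.
|B| = 14, |Coeq(f, g)| = 11.
|B| - |Coeq(f, g)| = 14 - 11 = 3.

3


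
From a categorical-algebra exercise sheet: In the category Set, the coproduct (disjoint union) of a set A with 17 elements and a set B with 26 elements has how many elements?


In Set, the coproduct A + B is the disjoint union.
|A + B| = |A| + |B| = 17 + 26 = 43

43


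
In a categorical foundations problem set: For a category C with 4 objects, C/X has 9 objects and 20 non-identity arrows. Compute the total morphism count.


In the slice category C/X, objects are morphisms to X.
Identity morphisms: 9 (one per object of C/X).
Non-identity morphisms: 20.
Total = 9 + 20 = 29

29


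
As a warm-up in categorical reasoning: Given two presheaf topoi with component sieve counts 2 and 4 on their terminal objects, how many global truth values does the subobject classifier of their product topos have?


In a product of presheaf topoi E_1 x E_2, the subobject classifier
is Omega = Omega_1 x Omega_2 (componentwise), so
|Omega(top)| = |Omega_1(top_1)| * |Omega_2(top_2)|.
= 2 * 4 = 8.

8


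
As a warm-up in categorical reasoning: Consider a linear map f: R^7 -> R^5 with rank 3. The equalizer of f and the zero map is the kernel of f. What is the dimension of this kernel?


The equalizer of f and the zero map is ker(f).
By the rank-nullity theorem: dim(ker(f)) = dim(domain) - rank(f).
dim(ker(f)) = 7 - 3 = 4

4


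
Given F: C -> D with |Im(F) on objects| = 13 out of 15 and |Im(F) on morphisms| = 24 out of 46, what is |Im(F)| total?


The image of F consists of distinct objects and distinct morphisms.
|Im(F)| on objects = 13
|Im(F)| on morphisms = 24
Total image cardinality = 13 + 24 = 37

37


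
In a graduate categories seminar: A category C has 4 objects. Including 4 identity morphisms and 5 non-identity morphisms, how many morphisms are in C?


Each object has an identity morphism, giving 4 identities.
Adding the 5 non-identity morphisms:
Total = 4 + 5 = 9

9


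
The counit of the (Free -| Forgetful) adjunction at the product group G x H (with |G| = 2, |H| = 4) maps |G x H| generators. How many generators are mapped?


The counit epsilon_K: F(U(K)) -> K of the Free-Forgetful adjunction
maps |K| generators of F(U(K)) into K. For K = G x H (the product group),
|G x H| = |G| * |H|.
Total generators mapped = 2 * 4 = 8.

8


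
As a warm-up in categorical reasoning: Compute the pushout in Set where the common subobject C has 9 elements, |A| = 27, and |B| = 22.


The pushout A +_C B identifies the images of C in A and B.
|A +_C B| = |A| + |B| - |C| (for injections).
= 27 + 22 - 9 = 40

40


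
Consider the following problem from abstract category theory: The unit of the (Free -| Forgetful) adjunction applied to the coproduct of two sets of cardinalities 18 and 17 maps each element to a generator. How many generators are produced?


The unit eta_X: X -> U(F(X)) of the Free-Forgetful adjunction
maps each element of X to a generator of F(X). For X = S + T (disjoint
union in Set), |S + T| = |S| + |T|.
Total mappings = 18 + 17 = 35.

35


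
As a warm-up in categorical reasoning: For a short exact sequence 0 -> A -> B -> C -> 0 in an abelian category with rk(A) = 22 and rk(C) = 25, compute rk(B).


For a short exact sequence 0 -> A -> B -> C -> 0,
rank is additive: rank(B) = rank(A) + rank(C).
rank(B) = 22 + 25 = 47

47


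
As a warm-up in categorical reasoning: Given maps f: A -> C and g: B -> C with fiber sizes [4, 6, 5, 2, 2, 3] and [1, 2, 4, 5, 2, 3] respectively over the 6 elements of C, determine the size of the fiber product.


The pullback A x_C B consists of pairs (a, b) with f(a) = g(b).
For each element c in C, the fiber product has |f^-1(c)| * |g^-1(c)| elements.
Summing over C: 4 * 1 + 6 * 2 + 5 * 4 + 2 * 5 + 2 * 2 + 3 * 3
= 4 + 12 + 20 + 10 + 4 + 9 = 59

59


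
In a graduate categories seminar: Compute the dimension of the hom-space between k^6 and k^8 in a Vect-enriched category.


In Vect-enriched categories, Hom(k^n, k^m) is the space of m x n matrices.
dim(Hom(k^6, k^8)) = 8 * 6 = 48

48


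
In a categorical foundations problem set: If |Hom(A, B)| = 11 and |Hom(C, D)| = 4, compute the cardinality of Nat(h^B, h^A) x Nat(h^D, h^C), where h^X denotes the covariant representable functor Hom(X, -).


By the Yoneda lemma, Nat(h^B, h^A) is isomorphic to Hom(A, B),
so |Nat(h^B, h^A)| = |Hom(A, B)| and |Nat(h^D, h^C)| = |Hom(C, D)|.
|Hom(A, B)| = 11, |Hom(C, D)| = 4.
|Nat(h^B, h^A) x Nat(h^D, h^C)| = 11 * 4 = 44

44


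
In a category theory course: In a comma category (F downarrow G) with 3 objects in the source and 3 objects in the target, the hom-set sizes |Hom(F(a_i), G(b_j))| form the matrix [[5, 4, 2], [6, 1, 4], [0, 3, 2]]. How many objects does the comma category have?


Objects of (F downarrow G) are triples (a, b, h: F(a)->G(b)).
The count equals the sum of all entries in the hom-matrix.
sum(row 0) = 11
sum(row 1) = 11
sum(row 2) = 5
Grand total = 27

27


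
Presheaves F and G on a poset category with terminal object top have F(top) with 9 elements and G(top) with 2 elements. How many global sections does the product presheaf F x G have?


Global sections of a presheaf on a poset with terminal top satisfy
Gamma(H) ~ H(top). Presheaves admit pointwise products, so
(F x G)(top) = F(top) x G(top) (Cartesian product).
|Gamma(F x G)| = |F(top)| * |G(top)| = 9 * 2 = 18.

18


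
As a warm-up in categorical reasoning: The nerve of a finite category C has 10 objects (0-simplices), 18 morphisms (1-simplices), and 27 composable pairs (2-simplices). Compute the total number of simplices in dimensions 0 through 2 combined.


The 2-skeleton of the nerve N(C) consists of simplices in dimensions 0, 1, 2:
  |N(C)_0| = 10 (objects)
  |N(C)_1| = 18 (morphisms)
  |N(C)_2| = 27 (composable pairs)
Total = 10 + 18 + 27 = 55

55


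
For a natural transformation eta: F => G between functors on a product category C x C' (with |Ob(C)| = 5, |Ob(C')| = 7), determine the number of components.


A natural transformation eta: F => G assigns one component morphism per
object of the domain category.
The domain is the product category C x C', so
|Ob(C x C')| = |Ob(C)| * |Ob(C')| = 5 * 7 = 35.
Therefore eta has 35 component morphisms.

35


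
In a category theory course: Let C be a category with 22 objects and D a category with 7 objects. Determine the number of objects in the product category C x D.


The product category C x D has objects that are pairs (c, d).
Number of pairs = |Ob(C)| * |Ob(D)| = 22 * 7 = 154

154


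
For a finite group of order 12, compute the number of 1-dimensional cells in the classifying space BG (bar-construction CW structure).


In the bar-construction CW model of BG, the n-cells are indexed by
n-tuples [g_1|...|g_n] of non-identity elements of G (degenerate
simplices with some g_i = e do not contribute cells), so there are
(|G| - 1)^n n-cells.
For dim = 1 with |G| = 12:
cells = (12 - 1)^1 = 11^1 = 11

11


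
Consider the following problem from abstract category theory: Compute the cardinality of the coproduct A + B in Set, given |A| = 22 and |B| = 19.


In Set, the coproduct A + B is the disjoint union.
|A + B| = |A| + |B| = 22 + 19 = 41

41


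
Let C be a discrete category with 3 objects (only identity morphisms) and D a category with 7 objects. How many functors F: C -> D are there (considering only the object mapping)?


A functor from a discrete category C to D is determined by
where each object maps. Each of the 3 objects of C can map
to any of the 7 objects of D independently.
Number of functors = 7^3 = 343

343


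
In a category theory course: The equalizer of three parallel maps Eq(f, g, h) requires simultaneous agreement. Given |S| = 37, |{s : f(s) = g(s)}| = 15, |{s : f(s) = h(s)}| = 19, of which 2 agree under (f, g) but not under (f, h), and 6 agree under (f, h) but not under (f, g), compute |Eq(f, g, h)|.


Eq(f, g, h) is the triple-agreement set: points in S where all three
maps take the same value. Using inclusion-exclusion on the pairwise data:
Pair (f, g) agrees on 15 points; pair (f, h) on 19 points.
Points agreeing under (f, g) but not (f, h) = 2; under (f, h) but not (f, g) = 6.
Triple-agreement = agreement-in-(f, g) minus points that agree under (f, g) but not (f, h):
|Eq(f, g, h)| = 15 - 2 = 13
(cross-check via (f, h): 19 - 6 = 13.)

13


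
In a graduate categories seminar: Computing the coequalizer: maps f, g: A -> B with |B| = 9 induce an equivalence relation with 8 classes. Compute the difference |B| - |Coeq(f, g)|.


The coequalizer Coeq(f, g) = B / ~ has one element per equivalence class.
|B| = 9, |Coeq(f, g)| = 8.
|B| - |Coeq(f, g)| = 9 - 8 = 1.

1


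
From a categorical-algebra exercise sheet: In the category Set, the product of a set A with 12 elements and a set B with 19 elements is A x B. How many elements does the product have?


In Set, the product A x B is the Cartesian product.
By the universal property, |A x B| = |A| * |B|.
|A x B| = 12 * 19 = 228

228


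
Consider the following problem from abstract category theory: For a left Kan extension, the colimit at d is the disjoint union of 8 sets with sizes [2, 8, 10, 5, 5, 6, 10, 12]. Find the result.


Pointwise, the left Kan extension (Lan_F H)(d) is the colimit, indexed
by the comma category (F downarrow d), of H composed with the
projection (F downarrow d) -> C. Here that colimit is given
as a coproduct (disjoint union) of sets, so its cardinality is the
sum of the sizes of the summands.
Coproduct of sets with sizes: 2 + 8 + 10 + 5 + 5 + 6 + 10 + 12
= 58

58


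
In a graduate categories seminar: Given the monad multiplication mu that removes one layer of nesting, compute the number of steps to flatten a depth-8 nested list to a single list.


Each application of mu: T^2 -> T removes one layer of nesting.
Starting at depth 8 (i.e., T^8(X)), we need to reach T(X).
Number of mu applications = 8 - 1 = 7

7


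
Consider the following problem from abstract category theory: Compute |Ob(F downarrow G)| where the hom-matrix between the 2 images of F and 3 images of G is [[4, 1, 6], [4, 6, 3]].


Objects of (F downarrow G) are triples (a, b, h: F(a)->G(b)).
The count equals the sum of all entries in the hom-matrix.
sum(row 0) = 11
sum(row 1) = 13
Grand total = 24

24


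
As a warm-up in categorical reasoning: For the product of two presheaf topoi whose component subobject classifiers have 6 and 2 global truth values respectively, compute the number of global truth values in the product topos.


In a product of presheaf topoi E_1 x E_2, the subobject classifier
is Omega = Omega_1 x Omega_2 (componentwise), so
|Omega(top)| = |Omega_1(top_1)| * |Omega_2(top_2)|.
= 6 * 2 = 12.

12


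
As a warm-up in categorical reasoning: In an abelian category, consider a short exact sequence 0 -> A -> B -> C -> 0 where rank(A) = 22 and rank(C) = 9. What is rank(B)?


For a short exact sequence 0 -> A -> B -> C -> 0,
rank is additive: rank(B) = rank(A) + rank(C).
rank(B) = 22 + 9 = 31

31


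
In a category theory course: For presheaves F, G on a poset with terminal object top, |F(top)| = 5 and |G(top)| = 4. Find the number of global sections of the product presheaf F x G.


Global sections of a presheaf on a poset with terminal top satisfy
Gamma(H) ~ H(top). Presheaves admit pointwise products, so
(F x G)(top) = F(top) x G(top) (Cartesian product).
|Gamma(F x G)| = |F(top)| * |G(top)| = 5 * 4 = 20.

20


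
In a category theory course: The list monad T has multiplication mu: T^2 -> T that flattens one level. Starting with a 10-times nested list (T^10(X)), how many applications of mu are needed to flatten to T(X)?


Each application of mu: T^2 -> T removes one layer of nesting.
Starting at depth 10 (i.e., T^10(X)), we need to reach T(X).
Number of mu applications = 10 - 1 = 9

9


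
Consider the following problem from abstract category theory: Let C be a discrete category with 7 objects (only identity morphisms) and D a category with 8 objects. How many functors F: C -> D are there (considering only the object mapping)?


A functor from a discrete category C to D is determined by
where each object maps. Each of the 7 objects of C can map
to any of the 8 objects of D independently.
Number of functors = 8^7 = 2097152

2097152


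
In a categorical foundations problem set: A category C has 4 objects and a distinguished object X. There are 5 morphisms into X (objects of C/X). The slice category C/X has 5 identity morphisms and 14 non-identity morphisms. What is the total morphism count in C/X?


In the slice category C/X, objects are morphisms to X.
Identity morphisms: 5 (one per object of C/X).
Non-identity morphisms: 14.
Total = 5 + 14 = 19

19


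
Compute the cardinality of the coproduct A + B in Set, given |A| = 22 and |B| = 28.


In Set, the coproduct A + B is the disjoint union.
|A + B| = |A| + |B| = 22 + 28 = 50

50


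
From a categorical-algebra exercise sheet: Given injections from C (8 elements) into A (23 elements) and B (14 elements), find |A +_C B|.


The pushout A +_C B identifies the images of C in A and B.
|A +_C B| = |A| + |B| - |C| (for injections).
= 23 + 14 - 8 = 29

29


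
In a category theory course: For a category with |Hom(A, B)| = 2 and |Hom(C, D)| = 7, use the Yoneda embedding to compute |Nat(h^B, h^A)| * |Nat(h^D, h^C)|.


By the Yoneda lemma, Nat(h^B, h^A) is isomorphic to Hom(A, B),
so |Nat(h^B, h^A)| = |Hom(A, B)| and |Nat(h^D, h^C)| = |Hom(C, D)|.
|Hom(A, B)| = 2, |Hom(C, D)| = 7.
|Nat(h^B, h^A) x Nat(h^D, h^C)| = 2 * 7 = 14

14


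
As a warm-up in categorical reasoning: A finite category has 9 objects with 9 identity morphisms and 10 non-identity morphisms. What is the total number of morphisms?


Each object has an identity morphism, giving 9 identities.
Adding the 10 non-identity morphisms:
Total = 9 + 10 = 19

19


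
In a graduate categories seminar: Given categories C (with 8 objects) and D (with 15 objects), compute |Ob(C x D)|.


The product category C x D has objects that are pairs (c, d).
Number of pairs = |Ob(C)| * |Ob(D)| = 8 * 15 = 120

120


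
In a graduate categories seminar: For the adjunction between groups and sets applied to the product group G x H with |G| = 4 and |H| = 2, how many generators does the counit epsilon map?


The counit epsilon_K: F(U(K)) -> K of the Free-Forgetful adjunction
maps |K| generators of F(U(K)) into K. For K = G x H (the product group),
|G x H| = |G| * |H|.
Total generators mapped = 4 * 2 = 8.

8


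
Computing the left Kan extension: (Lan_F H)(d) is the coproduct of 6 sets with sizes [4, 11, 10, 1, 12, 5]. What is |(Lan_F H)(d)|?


Pointwise, the left Kan extension (Lan_F H)(d) is the colimit, indexed
by the comma category (F downarrow d), of H composed with the
projection (F downarrow d) -> C. Here that colimit is given
as a coproduct (disjoint union) of sets, so its cardinality is the
sum of the sizes of the summands.
Coproduct of sets with sizes: 4 + 11 + 10 + 1 + 12 + 5
= 43

43


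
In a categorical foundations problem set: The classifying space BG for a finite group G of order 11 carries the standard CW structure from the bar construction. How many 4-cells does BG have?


In the bar-construction CW model of BG, the n-cells are indexed by
n-tuples [g_1|...|g_n] of non-identity elements of G (degenerate
simplices with some g_i = e do not contribute cells), so there are
(|G| - 1)^n n-cells.
For dim = 4 with |G| = 11:
cells = (11 - 1)^4 = 10^4 = 10000

10000


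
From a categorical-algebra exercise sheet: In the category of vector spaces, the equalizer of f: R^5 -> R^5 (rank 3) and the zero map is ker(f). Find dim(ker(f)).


The equalizer of f and the zero map is ker(f).
By the rank-nullity theorem: dim(ker(f)) = dim(domain) - rank(f).
dim(ker(f)) = 5 - 3 = 2

2


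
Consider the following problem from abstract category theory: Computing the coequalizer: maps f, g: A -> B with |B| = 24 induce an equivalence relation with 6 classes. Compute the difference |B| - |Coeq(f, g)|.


The coequalizer Coeq(f, g) = B / ~ has one element per equivalence class.
|B| = 24, |Coeq(f, g)| = 6.
|B| - |Coeq(f, g)| = 24 - 6 = 18.

18


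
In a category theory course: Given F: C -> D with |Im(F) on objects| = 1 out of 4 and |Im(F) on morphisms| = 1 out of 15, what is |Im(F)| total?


The image of F consists of distinct objects and distinct morphisms.
|Im(F)| on objects = 1
|Im(F)| on morphisms = 1
Total image cardinality = 1 + 1 = 2

2


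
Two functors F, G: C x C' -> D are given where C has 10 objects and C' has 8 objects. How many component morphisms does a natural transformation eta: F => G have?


A natural transformation eta: F => G assigns one component morphism per
object of the domain category.
The domain is the product category C x C', so
|Ob(C x C')| = |Ob(C)| * |Ob(C')| = 10 * 8 = 80.
Therefore eta has 80 component morphisms.

80


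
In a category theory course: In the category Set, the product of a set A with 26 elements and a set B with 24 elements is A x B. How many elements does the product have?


In Set, the product A x B is the Cartesian product.
By the universal property, |A x B| = |A| * |B|.
|A x B| = 26 * 24 = 624

624


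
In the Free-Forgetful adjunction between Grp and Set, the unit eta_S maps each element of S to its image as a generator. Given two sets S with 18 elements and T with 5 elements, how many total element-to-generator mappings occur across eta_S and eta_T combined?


The unit eta_X: X -> U(F(X)) of the Free-Forgetful adjunction
maps each element of X to a generator of F(X). For X = S + T (disjoint
union in Set), |S + T| = |S| + |T|.
Total mappings = 18 + 5 = 23.

23


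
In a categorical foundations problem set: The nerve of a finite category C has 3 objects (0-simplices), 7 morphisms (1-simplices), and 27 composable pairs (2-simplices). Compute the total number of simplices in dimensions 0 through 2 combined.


The 2-skeleton of the nerve N(C) consists of simplices in dimensions 0, 1, 2:
  |N(C)_0| = 3 (objects)
  |N(C)_1| = 7 (morphisms)
  |N(C)_2| = 27 (composable pairs)
Total = 3 + 7 + 27 = 37

37


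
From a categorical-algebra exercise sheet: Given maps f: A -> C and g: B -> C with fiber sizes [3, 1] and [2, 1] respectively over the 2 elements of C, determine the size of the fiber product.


The pullback A x_C B consists of pairs (a, b) with f(a) = g(b).
For each element c in C, the fiber product has |f^-1(c)| * |g^-1(c)| elements.
Summing over C: 3 * 2 + 1 * 1
= 6 + 1 = 7

7


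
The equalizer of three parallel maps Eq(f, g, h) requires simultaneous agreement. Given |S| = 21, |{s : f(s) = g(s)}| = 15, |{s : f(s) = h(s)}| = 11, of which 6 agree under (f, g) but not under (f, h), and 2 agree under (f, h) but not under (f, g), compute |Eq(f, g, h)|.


Eq(f, g, h) is the triple-agreement set: points in S where all three
maps take the same value. Using inclusion-exclusion on the pairwise data:
Pair (f, g) agrees on 15 points; pair (f, h) on 11 points.
Points agreeing under (f, g) but not (f, h) = 6; under (f, h) but not (f, g) = 2.
Triple-agreement = agreement-in-(f, g) minus points that agree under (f, g) but not (f, h):
|Eq(f, g, h)| = 15 - 6 = 9
(cross-check via (f, h): 11 - 2 = 9.)

9


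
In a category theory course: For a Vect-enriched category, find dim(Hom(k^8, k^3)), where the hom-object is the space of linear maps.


In Vect-enriched categories, Hom(k^n, k^m) is the space of m x n matrices.
dim(Hom(k^8, k^3)) = 3 * 8 = 24

24


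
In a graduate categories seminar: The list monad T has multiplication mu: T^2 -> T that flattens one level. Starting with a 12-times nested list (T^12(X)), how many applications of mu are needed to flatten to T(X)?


Each application of mu: T^2 -> T removes one layer of nesting.
Starting at depth 12 (i.e., T^12(X)), we need to reach T(X).
Number of mu applications = 12 - 1 = 11

11


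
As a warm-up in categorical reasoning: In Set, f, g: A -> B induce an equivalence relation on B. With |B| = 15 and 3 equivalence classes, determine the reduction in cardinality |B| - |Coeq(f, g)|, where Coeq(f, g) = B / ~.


The coequalizer Coeq(f, g) = B / ~ has one element per equivalence class.
|B| = 15, |Coeq(f, g)| = 3.
|B| - |Coeq(f, g)| = 15 - 3 = 12.

12


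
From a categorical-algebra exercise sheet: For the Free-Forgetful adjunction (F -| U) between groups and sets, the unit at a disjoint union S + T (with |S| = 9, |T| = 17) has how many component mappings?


The unit eta_X: X -> U(F(X)) of the Free-Forgetful adjunction
maps each element of X to a generator of F(X). For X = S + T (disjoint
union in Set), |S + T| = |S| + |T|.
Total mappings = 9 + 17 = 26.

26


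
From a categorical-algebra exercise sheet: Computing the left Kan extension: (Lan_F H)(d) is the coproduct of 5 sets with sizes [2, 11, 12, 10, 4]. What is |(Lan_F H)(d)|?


Pointwise, the left Kan extension (Lan_F H)(d) is the colimit, indexed
by the comma category (F downarrow d), of H composed with the
projection (F downarrow d) -> C. Here that colimit is given
as a coproduct (disjoint union) of sets, so its cardinality is the
sum of the sizes of the summands.
Coproduct of sets with sizes: 2 + 11 + 12 + 10 + 4
= 39

39


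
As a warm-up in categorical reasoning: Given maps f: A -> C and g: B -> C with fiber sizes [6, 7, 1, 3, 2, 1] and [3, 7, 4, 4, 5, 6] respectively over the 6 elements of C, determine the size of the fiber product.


The pullback A x_C B consists of pairs (a, b) with f(a) = g(b).
For each element c in C, the fiber product has |f^-1(c)| * |g^-1(c)| elements.
Summing over C: 6 * 3 + 7 * 7 + 1 * 4 + 3 * 4 + 2 * 5 + 1 * 6
= 18 + 49 + 4 + 12 + 10 + 6 = 99

99


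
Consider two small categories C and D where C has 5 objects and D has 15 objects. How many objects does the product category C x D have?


The product category C x D has objects that are pairs (c, d).
Number of pairs = |Ob(C)| * |Ob(D)| = 5 * 15 = 75

75


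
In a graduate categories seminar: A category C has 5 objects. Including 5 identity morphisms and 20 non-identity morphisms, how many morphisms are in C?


Each object has an identity morphism, giving 5 identities.
Adding the 20 non-identity morphisms:
Total = 5 + 20 = 25

25


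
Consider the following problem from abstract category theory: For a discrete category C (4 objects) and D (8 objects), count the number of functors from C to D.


A functor from a discrete category C to D is determined by
where each object maps. Each of the 4 objects of C can map
to any of the 8 objects of D independently.
Number of functors = 8^4 = 4096

4096


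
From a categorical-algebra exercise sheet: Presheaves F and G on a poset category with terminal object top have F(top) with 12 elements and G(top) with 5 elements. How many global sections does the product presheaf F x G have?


Global sections of a presheaf on a poset with terminal top satisfy
Gamma(H) ~ H(top). Presheaves admit pointwise products, so
(F x G)(top) = F(top) x G(top) (Cartesian product).
|Gamma(F x G)| = |F(top)| * |G(top)| = 12 * 5 = 60.

60


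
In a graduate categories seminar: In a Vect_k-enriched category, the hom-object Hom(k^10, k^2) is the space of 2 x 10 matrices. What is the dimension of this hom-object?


In Vect-enriched categories, Hom(k^n, k^m) is the space of m x n matrices.
dim(Hom(k^10, k^2)) = 2 * 10 = 20

20


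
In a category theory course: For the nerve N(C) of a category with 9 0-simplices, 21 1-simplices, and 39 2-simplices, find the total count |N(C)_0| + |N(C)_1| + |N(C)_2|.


The 2-skeleton of the nerve N(C) consists of simplices in dimensions 0, 1, 2:
  |N(C)_0| = 9 (objects)
  |N(C)_1| = 21 (morphisms)
  |N(C)_2| = 39 (composable pairs)
Total = 9 + 21 + 39 = 69

69


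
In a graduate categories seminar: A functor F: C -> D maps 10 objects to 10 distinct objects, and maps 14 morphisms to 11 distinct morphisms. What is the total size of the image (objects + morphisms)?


The image of F consists of distinct objects and distinct morphisms.
|Im(F)| on objects = 10
|Im(F)| on morphisms = 11
Total image cardinality = 10 + 11 = 21

21


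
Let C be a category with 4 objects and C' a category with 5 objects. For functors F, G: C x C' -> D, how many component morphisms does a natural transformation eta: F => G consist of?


A natural transformation eta: F => G assigns one component morphism per
object of the domain category.
The domain is the product category C x C', so
|Ob(C x C')| = |Ob(C)| * |Ob(C')| = 4 * 5 = 20.
Therefore eta has 20 component morphisms.

20


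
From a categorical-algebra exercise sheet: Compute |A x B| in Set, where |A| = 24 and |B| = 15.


In Set, the product A x B is the Cartesian product.
By the universal property, |A x B| = |A| * |B|.
|A x B| = 24 * 15 = 360

360


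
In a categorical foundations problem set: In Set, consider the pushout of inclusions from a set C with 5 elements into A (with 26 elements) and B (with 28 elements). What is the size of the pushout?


The pushout A +_C B identifies the images of C in A and B.
|A +_C B| = |A| + |B| - |C| (for injections).
= 26 + 28 - 5 = 49

49


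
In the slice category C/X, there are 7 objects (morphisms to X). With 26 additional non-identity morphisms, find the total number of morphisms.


In the slice category C/X, objects are morphisms to X.
Identity morphisms: 7 (one per object of C/X).
Non-identity morphisms: 26.
Total = 7 + 26 = 33

33


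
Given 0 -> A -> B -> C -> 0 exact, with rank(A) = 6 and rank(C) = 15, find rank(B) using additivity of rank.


For a short exact sequence 0 -> A -> B -> C -> 0,
rank is additive: rank(B) = rank(A) + rank(C).
rank(B) = 6 + 15 = 21

21


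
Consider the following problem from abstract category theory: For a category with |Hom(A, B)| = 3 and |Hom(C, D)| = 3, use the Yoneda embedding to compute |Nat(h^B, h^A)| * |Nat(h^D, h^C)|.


By the Yoneda lemma, Nat(h^B, h^A) is isomorphic to Hom(A, B),
so |Nat(h^B, h^A)| = |Hom(A, B)| and |Nat(h^D, h^C)| = |Hom(C, D)|.
|Hom(A, B)| = 3, |Hom(C, D)| = 3.
|Nat(h^B, h^A) x Nat(h^D, h^C)| = 3 * 3 = 9

9


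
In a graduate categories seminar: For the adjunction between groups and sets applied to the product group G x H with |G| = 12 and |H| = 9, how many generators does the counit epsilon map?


The counit epsilon_K: F(U(K)) -> K of the Free-Forgetful adjunction
maps |K| generators of F(U(K)) into K. For K = G x H (the product group),
|G x H| = |G| * |H|.
Total generators mapped = 12 * 9 = 108.

108


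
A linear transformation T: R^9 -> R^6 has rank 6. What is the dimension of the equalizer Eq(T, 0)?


The equalizer of f and the zero map is ker(f).
By the rank-nullity theorem: dim(ker(f)) = dim(domain) - rank(f).
dim(ker(f)) = 9 - 6 = 3

3
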